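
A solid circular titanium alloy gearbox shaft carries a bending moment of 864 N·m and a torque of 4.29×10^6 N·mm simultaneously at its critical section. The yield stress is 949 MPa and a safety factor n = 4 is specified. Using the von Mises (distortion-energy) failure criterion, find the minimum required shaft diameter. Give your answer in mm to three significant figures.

d = 54.7 mm

σ_allow = σ_y/n = 949/4 = 237.2 MPa.
For a solid shaft σ_b = 32M/(πd³) and τ = 16T/(πd³), so the von Mises stress is σ' = (16/πd³)·√(4M²+3T²).
√(4M²+3T²) = √(4×(864000)² + 3×(4.290×10^6)²) = 7.629×10^6 N·mm.
d³ = 16×7.629×10^6/(π×237.2) = 163800 mm³.
d = 54.71 mm.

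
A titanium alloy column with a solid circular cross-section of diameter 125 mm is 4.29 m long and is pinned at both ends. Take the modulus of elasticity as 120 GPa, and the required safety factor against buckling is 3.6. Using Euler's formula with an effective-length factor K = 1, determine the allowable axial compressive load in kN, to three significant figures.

P_allow = 214 kN

I = πd⁴/64 = π×125⁴/64 = 1.198×10^7 mm⁴.
Effective length L_e = KL = 1×4.29 m = 4290 mm.
Euler critical load P_cr = π²EI/L_e² = π²×120000×1.198×10^7/4290² = 771200 N.
P_allow = P_cr/n = 771200/3.6 = 214200 N.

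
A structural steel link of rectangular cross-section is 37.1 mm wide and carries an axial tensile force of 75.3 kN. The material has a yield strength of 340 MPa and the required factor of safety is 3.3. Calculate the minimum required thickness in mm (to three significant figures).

t = 19.7 mm

σ_allow = 340/3.3 = 103.0 MPa.
Required area A = F/σ_allow = 75300/103.0 = 730.9 mm².
t = A/w = 730.9/37.1 = 19.70 mm.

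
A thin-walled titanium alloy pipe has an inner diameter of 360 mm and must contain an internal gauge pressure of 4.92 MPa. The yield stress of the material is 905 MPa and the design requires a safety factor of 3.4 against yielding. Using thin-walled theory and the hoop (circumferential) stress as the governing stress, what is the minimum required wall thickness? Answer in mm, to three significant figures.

σ_allow = 905/3.4 = 266.2 MPa.
Hoop stress σ_h = pD/(2t), so t = pD/(2σ_allow) = 4.92×360/(2×266.2) = 3.327 mm.

t = 3.33 mm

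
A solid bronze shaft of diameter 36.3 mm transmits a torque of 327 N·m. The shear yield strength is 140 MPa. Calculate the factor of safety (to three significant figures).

n = 4.02

τ = 16T/(πd³) = 16×327000/(π×36.3³) = 34.82 MPa.
n = τ_limit/τ = 140/34.82 = 4.021.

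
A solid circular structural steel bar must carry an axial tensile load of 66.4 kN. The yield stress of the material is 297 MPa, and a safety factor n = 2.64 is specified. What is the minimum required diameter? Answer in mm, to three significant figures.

d = 27.4 mm

Allowable stress σ_allow = 297/2.64 = 112.5 MPa.
Required area A = F/σ_allow = 66400/112.5 = 590.2 mm².
A = πd²/4 → d = √(4A/π) = 27.41 mm.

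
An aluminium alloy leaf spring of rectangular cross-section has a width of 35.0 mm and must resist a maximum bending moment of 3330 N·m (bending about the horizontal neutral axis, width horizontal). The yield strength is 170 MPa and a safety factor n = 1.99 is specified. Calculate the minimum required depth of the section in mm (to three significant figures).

h = 81.7 mm

σ_allow = 170/1.99 = 85.43 MPa.
For a rectangular section σ = 6M/(bh²), so h² = 6M/(b σ_allow) = 6×3330000/(35.0×85.43) = 6682 mm².
h = 81.75 mm.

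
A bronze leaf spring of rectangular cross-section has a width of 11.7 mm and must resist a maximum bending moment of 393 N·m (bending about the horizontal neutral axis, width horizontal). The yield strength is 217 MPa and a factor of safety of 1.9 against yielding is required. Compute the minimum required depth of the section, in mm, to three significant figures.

σ_allow = 217/1.9 = 114.2 MPa.
For a rectangular section σ = 6M/(bh²), so h² = 6M/(b σ_allow) = 6×393000/(11.7×114.2) = 1765 mm².
h = 42.01 mm.

h = 42.0 mm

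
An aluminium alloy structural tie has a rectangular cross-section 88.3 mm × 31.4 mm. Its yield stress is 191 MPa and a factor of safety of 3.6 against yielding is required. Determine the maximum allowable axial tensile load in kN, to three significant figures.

F_allow = 147 kN

σ_allow = 191/3.6 = 53.06 MPa.
A = 88.3×31.4 = 2773 mm².
F_allow = σ_allow × A = 53.06×2773 = 147100 N.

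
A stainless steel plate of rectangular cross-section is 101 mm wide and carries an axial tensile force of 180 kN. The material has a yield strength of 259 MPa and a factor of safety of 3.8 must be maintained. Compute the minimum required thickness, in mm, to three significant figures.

σ_allow = 259/3.8 = 68.16 MPa.
Required area A = F/σ_allow = 180000/68.16 = 2641 mm².
t = A/w = 2641/101 = 26.15 mm.

t = 26.1 mm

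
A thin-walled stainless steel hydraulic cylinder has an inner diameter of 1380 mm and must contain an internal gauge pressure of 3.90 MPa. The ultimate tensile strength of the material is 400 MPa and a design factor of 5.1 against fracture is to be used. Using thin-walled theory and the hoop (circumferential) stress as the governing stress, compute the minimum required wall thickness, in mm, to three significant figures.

σ_allow = 400/5.1 = 78.43 MPa.
Hoop stress σ_h = pD/(2t), so t = pD/(2σ_allow) = 3.90×1380/(2×78.43) = 34.31 mm.

t = 34.3 mm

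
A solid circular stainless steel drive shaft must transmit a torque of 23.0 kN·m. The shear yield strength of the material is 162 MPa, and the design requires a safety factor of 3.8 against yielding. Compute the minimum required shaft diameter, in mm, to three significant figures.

d = 140 mm

Allowable shear stress τ_allow = 162/3.8 = 42.63 MPa.
For a solid shaft τ = 16T/(πd³), so d³ = 16T/(π τ_allow) = 16×2.3000×10^7/(π×42.63) = 2.748×10^6 mm³.
d = (2.748×10^6)^(1/3) = 140.1 mm.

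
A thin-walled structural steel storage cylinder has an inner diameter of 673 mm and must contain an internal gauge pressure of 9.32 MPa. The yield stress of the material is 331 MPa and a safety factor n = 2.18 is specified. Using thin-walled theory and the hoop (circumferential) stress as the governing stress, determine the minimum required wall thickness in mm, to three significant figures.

σ_allow = 331/2.18 = 151.8 MPa.
Hoop stress σ_h = pD/(2t), so t = pD/(2σ_allow) = 9.32×673/(2×151.8) = 20.66 mm.

t = 20.7 mm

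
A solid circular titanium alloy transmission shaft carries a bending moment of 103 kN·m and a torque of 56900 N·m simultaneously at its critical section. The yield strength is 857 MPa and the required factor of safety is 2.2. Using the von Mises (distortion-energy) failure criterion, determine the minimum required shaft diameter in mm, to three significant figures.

d = 144 mm

σ_allow = σ_y/n = 857/2.2 = 389.5 MPa.
For a solid shaft σ_b = 32M/(πd³) and τ = 16T/(πd³), so the von Mises stress is σ' = (16/πd³)·√(4M²+3T²).
√(4M²+3T²) = √(4×(1.030×10^8)² + 3×(5.690×10^7)²) = 2.284×10^8 N·mm.
d³ = 16×2.284×10^8/(π×389.5) = 2.986×10^6 mm³.
d = 144.0 mm.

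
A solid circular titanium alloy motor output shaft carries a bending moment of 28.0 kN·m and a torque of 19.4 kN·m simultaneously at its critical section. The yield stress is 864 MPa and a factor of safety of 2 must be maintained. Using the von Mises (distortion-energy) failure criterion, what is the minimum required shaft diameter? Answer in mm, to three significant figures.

d = 91.7 mm

σ_allow = σ_y/n = 864/2 = 432.0 MPa.
For a solid shaft σ_b = 32M/(πd³) and τ = 16T/(πd³), so the von Mises stress is σ' = (16/πd³)·√(4M²+3T²).
√(4M²+3T²) = √(4×(2.800×10^7)² + 3×(1.940×10^7)²) = 6.531×10^7 N·mm.
d³ = 16×6.531×10^7/(π×432.0) = 769900 mm³.
d = 91.65 mm.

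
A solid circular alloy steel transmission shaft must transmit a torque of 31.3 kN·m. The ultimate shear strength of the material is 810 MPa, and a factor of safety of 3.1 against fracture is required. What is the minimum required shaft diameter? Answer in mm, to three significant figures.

Allowable shear stress τ_allow = 810/3.1 = 261.3 MPa.
For a solid shaft τ = 16T/(πd³), so d³ = 16T/(π τ_allow) = 16×3.1300×10^7/(π×261.3) = 610100 mm³.
d = (610100)^(1/3) = 84.81 mm.

d = 84.8 mm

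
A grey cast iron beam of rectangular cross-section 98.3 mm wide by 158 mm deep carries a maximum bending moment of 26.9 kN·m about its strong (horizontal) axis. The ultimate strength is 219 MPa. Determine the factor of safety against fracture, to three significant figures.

n = 3.33

Section modulus S = bh²/6 = 98.3×158²/6 = 409000 mm³.
σ = M/S = 2.6900×10^7/409000 = 65.77 MPa.
n = 219/65.77 = 3.330.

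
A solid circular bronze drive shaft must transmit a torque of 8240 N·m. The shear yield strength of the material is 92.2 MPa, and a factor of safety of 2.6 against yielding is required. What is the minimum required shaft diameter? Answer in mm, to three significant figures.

d = 106 mm

Allowable shear stress τ_allow = 92.2/2.6 = 35.46 MPa.
For a solid shaft τ = 16T/(πd³), so d³ = 16T/(π τ_allow) = 16×8240000/(π×35.46) = 1.183×10^6 mm³.
d = (1.183×10^6)^(1/3) = 105.8 mm.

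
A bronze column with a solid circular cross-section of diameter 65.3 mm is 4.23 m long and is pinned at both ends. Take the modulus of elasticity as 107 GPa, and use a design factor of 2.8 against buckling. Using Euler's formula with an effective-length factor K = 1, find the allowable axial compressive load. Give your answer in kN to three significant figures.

P_allow = 18.8 kN

I = πd⁴/64 = π×65.3⁴/64 = 892500 mm⁴.
Effective length L_e = KL = 1×4.23 m = 4230 mm.
Euler critical load P_cr = π²EI/L_e² = π²×107000×892500/4230² = 52680 N.
P_allow = P_cr/n = 52680/2.8 = 18810 N.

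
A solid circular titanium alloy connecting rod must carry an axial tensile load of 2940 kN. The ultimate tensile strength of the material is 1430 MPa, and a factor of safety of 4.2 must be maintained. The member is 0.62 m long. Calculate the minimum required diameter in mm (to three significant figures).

Allowable stress σ_allow = 1430/4.2 = 340.5 MPa.
Required area A = F/σ_allow = 2940000/340.5 = 8635 mm².
A = πd²/4 → d = √(4A/π) = 104.9 mm.

d = 105 mm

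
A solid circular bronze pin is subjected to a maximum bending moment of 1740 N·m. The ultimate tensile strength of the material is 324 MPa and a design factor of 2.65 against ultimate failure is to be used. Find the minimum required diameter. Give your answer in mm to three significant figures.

σ_allow = 324/2.65 = 122.3 MPa.
For a solid circular section σ = 32M/(πd³), so d³ = 32M/(π σ_allow) = 32×1740000/(π×122.3) = 145000 mm³.
d = 52.53 mm.

d = 52.5 mm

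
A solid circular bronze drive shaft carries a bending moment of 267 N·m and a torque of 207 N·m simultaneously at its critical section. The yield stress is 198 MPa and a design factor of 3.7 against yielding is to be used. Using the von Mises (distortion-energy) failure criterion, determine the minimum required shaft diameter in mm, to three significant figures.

σ_allow = σ_y/n = 198/3.7 = 53.51 MPa.
For a solid shaft σ_b = 32M/(πd³) and τ = 16T/(πd³), so the von Mises stress is σ' = (16/πd³)·√(4M²+3T²).
√(4M²+3T²) = √(4×(267000)² + 3×(207000)²) = 643200 N·mm.
d³ = 16×643200/(π×53.51) = 61210 mm³.
d = 39.41 mm.

d = 39.4 mm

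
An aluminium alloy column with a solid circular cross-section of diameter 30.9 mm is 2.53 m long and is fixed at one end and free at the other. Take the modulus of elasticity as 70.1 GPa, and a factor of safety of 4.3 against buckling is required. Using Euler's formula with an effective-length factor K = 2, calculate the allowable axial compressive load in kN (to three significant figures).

P_allow = 0.281 kN

I = πd⁴/64 = π×30.9⁴/64 = 44750 mm⁴.
Effective length L_e = KL = 2×2.53 m = 5060 mm.
Euler critical load P_cr = π²EI/L_e² = π²×70100×44750/5060² = 1209 N.
P_allow = P_cr/n = 1209/4.3 = 281.2 N.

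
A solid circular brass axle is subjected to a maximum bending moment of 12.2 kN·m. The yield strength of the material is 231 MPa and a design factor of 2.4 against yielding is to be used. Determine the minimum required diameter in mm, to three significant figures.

σ_allow = 231/2.4 = 96.25 MPa.
For a solid circular section σ = 32M/(πd³), so d³ = 32M/(π σ_allow) = 32×1.2200×10^7/(π×96.25) = 1.291×10^6 mm³.
d = 108.9 mm.

d = 109 mm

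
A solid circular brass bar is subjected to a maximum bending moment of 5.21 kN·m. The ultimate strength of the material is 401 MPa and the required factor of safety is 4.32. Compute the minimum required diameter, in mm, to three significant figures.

d = 83.0 mm

σ_allow = 401/4.32 = 92.82 MPa.
For a solid circular section σ = 32M/(πd³), so d³ = 32M/(π σ_allow) = 32×5210000/(π×92.82) = 571700 mm³.
d = 83.00 mm.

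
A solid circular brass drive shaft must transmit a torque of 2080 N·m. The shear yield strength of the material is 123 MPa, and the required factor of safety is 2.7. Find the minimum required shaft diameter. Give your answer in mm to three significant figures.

d = 61.5 mm

Allowable shear stress τ_allow = 123/2.7 = 45.56 MPa.
For a solid shaft τ = 16T/(πd³), so d³ = 16T/(π τ_allow) = 16×2080000/(π×45.56) = 232500 mm³.
d = (232500)^(1/3) = 61.49 mm.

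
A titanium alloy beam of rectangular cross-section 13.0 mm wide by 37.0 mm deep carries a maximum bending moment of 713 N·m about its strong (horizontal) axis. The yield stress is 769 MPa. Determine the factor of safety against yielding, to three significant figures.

n = 3.20

Section modulus S = bh²/6 = 13.0×37.0²/6 = 2966 mm³.
σ = M/S = 713000/2966 = 240.4 MPa.
n = 769/240.4 = 3.199.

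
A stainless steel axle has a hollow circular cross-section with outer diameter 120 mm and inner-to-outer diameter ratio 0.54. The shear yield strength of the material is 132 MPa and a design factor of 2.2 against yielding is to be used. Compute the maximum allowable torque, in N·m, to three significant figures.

τ_allow = 132/2.2 = 60.00 MPa.
For a hollow shaft T_allow = τ_allow·πd_o³(1−k⁴)/16 with 1−k⁴ = 0.9150, so πd_o³(1−k⁴)/16 = 310400 mm³.
T_allow = 60.00×310400 = 1.863×10^7 N·mm = 18630 N·m.

T_allow = 18600 N·m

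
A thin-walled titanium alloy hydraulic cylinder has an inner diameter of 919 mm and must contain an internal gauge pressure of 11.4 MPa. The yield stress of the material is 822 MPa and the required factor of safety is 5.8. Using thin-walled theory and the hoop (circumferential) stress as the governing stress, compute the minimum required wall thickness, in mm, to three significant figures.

t = 37.0 mm

σ_allow = 822/5.8 = 141.7 MPa.
Hoop stress σ_h = pD/(2t), so t = pD/(2σ_allow) = 11.4×919/(2×141.7) = 36.96 mm.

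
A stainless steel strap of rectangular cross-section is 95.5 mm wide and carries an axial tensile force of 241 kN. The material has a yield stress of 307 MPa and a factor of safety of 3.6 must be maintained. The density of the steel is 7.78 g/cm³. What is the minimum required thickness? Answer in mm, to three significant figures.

t = 29.6 mm

σ_allow = 307/3.6 = 85.28 MPa.
Required area A = F/σ_allow = 241000/85.28 = 2826 mm².
t = A/w = 2826/95.5 = 29.59 mm.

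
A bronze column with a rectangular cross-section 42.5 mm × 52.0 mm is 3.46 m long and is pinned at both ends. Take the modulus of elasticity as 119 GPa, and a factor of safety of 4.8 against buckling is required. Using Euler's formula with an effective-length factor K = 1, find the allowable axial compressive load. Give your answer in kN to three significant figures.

Buckling occurs about the weak axis: I_min = h·b³/12 = 52.0×42.5³/12 = 332700 mm⁴ (b = 42.5 mm is the smaller dimension).
Effective length L_e = KL = 1×3.46 m = 3460 mm.
Euler critical load P_cr = π²EI/L_e² = π²×119000×332700/3460² = 32630 N.
P_allow = P_cr/n = 32630/4.8 = 6799 N.

P_allow = 6.80 kN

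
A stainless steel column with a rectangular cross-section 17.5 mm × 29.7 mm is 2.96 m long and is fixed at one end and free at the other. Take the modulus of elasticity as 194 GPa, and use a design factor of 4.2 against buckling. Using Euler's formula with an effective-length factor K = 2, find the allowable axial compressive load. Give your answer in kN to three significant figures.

Buckling occurs about the weak axis: I_min = h·b³/12 = 29.7×17.5³/12 = 13260 mm⁴ (b = 17.5 mm is the smaller dimension).
Effective length L_e = KL = 2×2.96 m = 5920 mm.
Euler critical load P_cr = π²EI/L_e² = π²×194000×13260/5920² = 724.7 N.
P_allow = P_cr/n = 724.7/4.2 = 172.5 N.

P_allow = 0.173 kN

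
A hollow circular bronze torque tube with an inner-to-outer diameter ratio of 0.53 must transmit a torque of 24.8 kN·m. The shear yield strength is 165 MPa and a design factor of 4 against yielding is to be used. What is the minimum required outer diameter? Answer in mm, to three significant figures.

d_o = 149 mm

τ_allow = 165/4 = 41.25 MPa.
For a hollow shaft τ = 16T/[πd_o³(1−k⁴)] with k = 0.53, so 1−k⁴ = 0.9211.
d_o³ = 16T/[π τ_allow (1−k⁴)] = 16×2.4800×10^7/(π×41.25×0.9211) = 3.324×10^6 mm³.
d_o = 149.2 mm.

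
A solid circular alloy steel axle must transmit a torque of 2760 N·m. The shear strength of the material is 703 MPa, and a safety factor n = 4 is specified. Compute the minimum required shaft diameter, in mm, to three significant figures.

d = 43.1 mm

Allowable shear stress τ_allow = 703/4 = 175.8 MPa.
For a solid shaft τ = 16T/(πd³), so d³ = 16T/(π τ_allow) = 16×2760000/(π×175.8) = 79980 mm³.
d = (79980)^(1/3) = 43.09 mm.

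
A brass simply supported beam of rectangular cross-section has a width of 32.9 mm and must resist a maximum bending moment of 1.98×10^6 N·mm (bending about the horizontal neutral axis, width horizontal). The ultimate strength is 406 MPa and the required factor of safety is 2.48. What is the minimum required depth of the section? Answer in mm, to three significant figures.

σ_allow = 406/2.48 = 163.7 MPa.
For a rectangular section σ = 6M/(bh²), so h² = 6M/(b σ_allow) = 6×1980000/(32.9×163.7) = 2206 mm².
h = 46.96 mm.

h = 47.0 mm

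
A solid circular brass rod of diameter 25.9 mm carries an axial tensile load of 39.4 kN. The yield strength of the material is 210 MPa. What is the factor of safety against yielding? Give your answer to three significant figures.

A = πd²/4 = 526.9 mm².
σ = F/A = 39400/526.9 = 74.78 MPa.
n = 210/74.78 = 2.808.

n = 2.81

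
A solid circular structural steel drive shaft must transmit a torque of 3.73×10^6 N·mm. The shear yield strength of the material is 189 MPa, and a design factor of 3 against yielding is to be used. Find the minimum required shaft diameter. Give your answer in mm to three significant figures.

d = 67.1 mm

Allowable shear stress τ_allow = 189/3 = 63.00 MPa.
For a solid shaft τ = 16T/(πd³), so d³ = 16T/(π τ_allow) = 16×3730000/(π×63.00) = 301500 mm³.
d = (301500)^(1/3) = 67.06 mm.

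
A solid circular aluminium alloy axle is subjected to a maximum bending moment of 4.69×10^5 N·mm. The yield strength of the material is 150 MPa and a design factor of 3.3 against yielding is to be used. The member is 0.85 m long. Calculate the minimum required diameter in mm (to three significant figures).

σ_allow = 150/3.3 = 45.45 MPa.
For a solid circular section σ = 32M/(πd³), so d³ = 32M/(π σ_allow) = 32×469000/(π×45.45) = 105100 mm³.
d = 47.19 mm.

d = 47.2 mm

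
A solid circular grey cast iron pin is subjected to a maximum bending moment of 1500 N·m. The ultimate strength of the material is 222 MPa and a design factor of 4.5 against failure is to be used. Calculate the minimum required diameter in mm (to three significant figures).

σ_allow = 222/4.5 = 49.33 MPa.
For a solid circular section σ = 32M/(πd³), so d³ = 32M/(π σ_allow) = 32×1500000/(π×49.33) = 309700 mm³.
d = 67.66 mm.

d = 67.7 mm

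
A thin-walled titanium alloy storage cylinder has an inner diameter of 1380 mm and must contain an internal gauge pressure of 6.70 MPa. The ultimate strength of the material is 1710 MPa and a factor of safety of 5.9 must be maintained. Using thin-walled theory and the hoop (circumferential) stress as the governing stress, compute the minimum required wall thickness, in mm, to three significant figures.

σ_allow = 1710/5.9 = 289.8 MPa.
Hoop stress σ_h = pD/(2t), so t = pD/(2σ_allow) = 6.70×1380/(2×289.8) = 15.95 mm.

t = 16.0 mm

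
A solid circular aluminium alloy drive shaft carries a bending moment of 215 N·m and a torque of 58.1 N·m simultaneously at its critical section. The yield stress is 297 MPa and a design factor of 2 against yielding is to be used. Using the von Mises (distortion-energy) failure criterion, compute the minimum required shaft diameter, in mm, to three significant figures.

σ_allow = σ_y/n = 297/2 = 148.5 MPa.
For a solid shaft σ_b = 32M/(πd³) and τ = 16T/(πd³), so the von Mises stress is σ' = (16/πd³)·√(4M²+3T²).
√(4M²+3T²) = √(4×(215000)² + 3×(58100)²) = 441600 N·mm.
d³ = 16×441600/(π×148.5) = 15150 mm³.
d = 24.74 mm.

d = 24.7 mm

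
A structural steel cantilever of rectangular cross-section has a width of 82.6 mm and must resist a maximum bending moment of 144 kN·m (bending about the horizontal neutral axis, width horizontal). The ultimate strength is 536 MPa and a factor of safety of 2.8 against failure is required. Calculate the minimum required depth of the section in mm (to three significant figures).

h = 234 mm

σ_allow = 536/2.8 = 191.4 MPa.
For a rectangular section σ = 6M/(bh²), so h² = 6M/(b σ_allow) = 6×1.4400×10^8/(82.6×191.4) = 54640 mm².
h = 233.8 mm.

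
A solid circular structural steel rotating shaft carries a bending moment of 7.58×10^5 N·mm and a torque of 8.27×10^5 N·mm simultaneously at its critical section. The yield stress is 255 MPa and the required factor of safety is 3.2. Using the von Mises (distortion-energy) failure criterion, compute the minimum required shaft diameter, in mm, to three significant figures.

σ_allow = σ_y/n = 255/3.2 = 79.69 MPa.
For a solid shaft σ_b = 32M/(πd³) and τ = 16T/(πd³), so the von Mises stress is σ' = (16/πd³)·√(4M²+3T²).
√(4M²+3T²) = √(4×(758000)² + 3×(827000)²) = 2.086×10^6 N·mm.
d³ = 16×2.086×10^6/(π×79.69) = 133300 mm³.
d = 51.08 mm.

d = 51.1 mm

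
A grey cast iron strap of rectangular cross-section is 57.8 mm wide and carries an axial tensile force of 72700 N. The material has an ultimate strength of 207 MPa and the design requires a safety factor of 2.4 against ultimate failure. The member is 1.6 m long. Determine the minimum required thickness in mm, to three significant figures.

t = 14.6 mm

σ_allow = 207/2.4 = 86.25 MPa.
Required area A = F/σ_allow = 72700/86.25 = 842.9 mm².
t = A/w = 842.9/57.8 = 14.58 mm.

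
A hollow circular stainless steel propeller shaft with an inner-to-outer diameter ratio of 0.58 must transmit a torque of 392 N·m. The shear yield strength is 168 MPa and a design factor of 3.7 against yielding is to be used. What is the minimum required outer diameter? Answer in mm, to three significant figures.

τ_allow = 168/3.7 = 45.41 MPa.
For a hollow shaft τ = 16T/[πd_o³(1−k⁴)] with k = 0.58, so 1−k⁴ = 0.8868.
d_o³ = 16T/[π τ_allow (1−k⁴)] = 16×392000/(π×45.41×0.8868) = 49580 mm³.
d_o = 36.74 mm.

d_o = 36.7 mm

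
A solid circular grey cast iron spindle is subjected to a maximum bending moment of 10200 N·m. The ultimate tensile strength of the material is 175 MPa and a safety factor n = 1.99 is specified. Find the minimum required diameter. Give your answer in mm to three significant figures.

d = 106 mm

σ_allow = 175/1.99 = 87.94 MPa.
For a solid circular section σ = 32M/(πd³), so d³ = 32M/(π σ_allow) = 32×1.0200×10^7/(π×87.94) = 1.181×10^6 mm³.
d = 105.7 mm.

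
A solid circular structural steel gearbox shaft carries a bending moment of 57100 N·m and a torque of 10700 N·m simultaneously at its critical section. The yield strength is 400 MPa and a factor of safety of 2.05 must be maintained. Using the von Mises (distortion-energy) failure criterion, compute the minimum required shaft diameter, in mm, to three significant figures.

d = 145 mm

σ_allow = σ_y/n = 400/2.05 = 195.1 MPa.
For a solid shaft σ_b = 32M/(πd³) and τ = 16T/(πd³), so the von Mises stress is σ' = (16/πd³)·√(4M²+3T²).
√(4M²+3T²) = √(4×(5.710×10^7)² + 3×(1.070×10^7)²) = 1.157×10^8 N·mm.
d³ = 16×1.157×10^8/(π×195.1) = 3.020×10^6 mm³.
d = 144.5 mm.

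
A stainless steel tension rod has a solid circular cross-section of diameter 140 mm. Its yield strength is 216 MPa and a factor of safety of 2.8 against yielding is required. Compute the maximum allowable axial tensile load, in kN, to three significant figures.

σ_allow = 216/2.8 = 77.14 MPa.
A = πd²/4 = π×140²/4 = 15390 mm².
F_allow = σ_allow × A = 77.14×15390 = 1.188×10^6 N.

F_allow = 1190 kN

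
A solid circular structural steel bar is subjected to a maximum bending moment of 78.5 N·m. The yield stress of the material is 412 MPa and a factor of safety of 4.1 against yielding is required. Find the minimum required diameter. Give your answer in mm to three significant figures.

d = 20.0 mm

σ_allow = 412/4.1 = 100.5 MPa.
For a solid circular section σ = 32M/(πd³), so d³ = 32M/(π σ_allow) = 32×78500/(π×100.5) = 7957 mm³.
d = 19.96 mm.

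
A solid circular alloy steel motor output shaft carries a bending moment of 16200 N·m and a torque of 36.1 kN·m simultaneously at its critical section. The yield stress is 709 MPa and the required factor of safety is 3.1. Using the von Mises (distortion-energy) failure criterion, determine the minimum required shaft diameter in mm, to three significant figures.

σ_allow = σ_y/n = 709/3.1 = 228.7 MPa.
For a solid shaft σ_b = 32M/(πd³) and τ = 16T/(πd³), so the von Mises stress is σ' = (16/πd³)·√(4M²+3T²).
√(4M²+3T²) = √(4×(1.620×10^7)² + 3×(3.610×10^7)²) = 7.042×10^7 N·mm.
d³ = 16×7.042×10^7/(π×228.7) = 1.568×10^6 mm³.
d = 116.2 mm.

d = 116 mm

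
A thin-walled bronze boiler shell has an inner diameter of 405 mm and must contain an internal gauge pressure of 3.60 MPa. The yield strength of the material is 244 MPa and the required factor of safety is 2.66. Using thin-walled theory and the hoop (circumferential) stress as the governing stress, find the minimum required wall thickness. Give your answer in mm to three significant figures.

σ_allow = 244/2.66 = 91.73 MPa.
Hoop stress σ_h = pD/(2t), so t = pD/(2σ_allow) = 3.60×405/(2×91.73) = 7.947 mm.

t = 7.95 mm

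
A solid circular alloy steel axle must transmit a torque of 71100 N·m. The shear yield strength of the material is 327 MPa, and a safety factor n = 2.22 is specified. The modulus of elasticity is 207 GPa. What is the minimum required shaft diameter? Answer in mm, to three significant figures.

d = 135 mm

Allowable shear stress τ_allow = 327/2.22 = 147.3 MPa.
For a solid shaft τ = 16T/(πd³), so d³ = 16T/(π τ_allow) = 16×7.1100×10^7/(π×147.3) = 2.458×10^6 mm³.
d = (2.458×10^6)^(1/3) = 135.0 mm.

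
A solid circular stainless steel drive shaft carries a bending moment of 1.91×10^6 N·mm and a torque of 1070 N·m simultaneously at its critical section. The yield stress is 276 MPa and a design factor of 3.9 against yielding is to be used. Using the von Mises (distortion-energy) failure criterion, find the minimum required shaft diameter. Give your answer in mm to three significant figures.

d = 67.4 mm

σ_allow = σ_y/n = 276/3.9 = 70.77 MPa.
For a solid shaft σ_b = 32M/(πd³) and τ = 16T/(πd³), so the von Mises stress is σ' = (16/πd³)·√(4M²+3T²).
√(4M²+3T²) = √(4×(1.910×10^6)² + 3×(1.070×10^6)²) = 4.246×10^6 N·mm.
d³ = 16×4.246×10^6/(π×70.77) = 305600 mm³.
d = 67.35 mm.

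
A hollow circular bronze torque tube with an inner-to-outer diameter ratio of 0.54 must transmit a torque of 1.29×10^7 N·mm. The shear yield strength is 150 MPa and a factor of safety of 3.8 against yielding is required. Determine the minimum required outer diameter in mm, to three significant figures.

d_o = 122 mm

τ_allow = 150/3.8 = 39.47 MPa.
For a hollow shaft τ = 16T/[πd_o³(1−k⁴)] with k = 0.54, so 1−k⁴ = 0.9150.
d_o³ = 16T/[π τ_allow (1−k⁴)] = 16×1.2900×10^7/(π×39.47×0.9150) = 1.819×10^6 mm³.
d_o = 122.1 mm.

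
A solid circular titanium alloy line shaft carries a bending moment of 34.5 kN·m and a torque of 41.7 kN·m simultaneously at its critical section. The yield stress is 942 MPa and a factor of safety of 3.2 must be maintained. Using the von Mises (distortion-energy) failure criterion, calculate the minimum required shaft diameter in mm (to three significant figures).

d = 120 mm

σ_allow = σ_y/n = 942/3.2 = 294.4 MPa.
For a solid shaft σ_b = 32M/(πd³) and τ = 16T/(πd³), so the von Mises stress is σ' = (16/πd³)·√(4M²+3T²).
√(4M²+3T²) = √(4×(3.450×10^7)² + 3×(4.170×10^7)²) = 9.989×10^7 N·mm.
d³ = 16×9.989×10^7/(π×294.4) = 1.728×10^6 mm³.
d = 120.0 mm.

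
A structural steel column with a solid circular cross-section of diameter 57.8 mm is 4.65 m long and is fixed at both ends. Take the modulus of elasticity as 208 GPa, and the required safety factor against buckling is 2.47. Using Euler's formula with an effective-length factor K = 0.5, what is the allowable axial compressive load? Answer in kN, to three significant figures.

P_allow = 84.2 kN

I = πd⁴/64 = π×57.8⁴/64 = 547900 mm⁴.
Effective length L_e = KL = 0.5×4.65 m = 2325 mm.
Euler critical load P_cr = π²EI/L_e² = π²×208000×547900/2325² = 208100 N.
P_allow = P_cr/n = 208100/2.47 = 84240 N.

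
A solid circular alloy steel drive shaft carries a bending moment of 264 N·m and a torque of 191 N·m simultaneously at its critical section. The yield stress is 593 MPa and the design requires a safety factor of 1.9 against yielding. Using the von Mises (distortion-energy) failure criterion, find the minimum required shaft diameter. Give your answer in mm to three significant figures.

σ_allow = σ_y/n = 593/1.9 = 312.1 MPa.
For a solid shaft σ_b = 32M/(πd³) and τ = 16T/(πd³), so the von Mises stress is σ' = (16/πd³)·√(4M²+3T²).
√(4M²+3T²) = √(4×(264000)² + 3×(191000)²) = 623100 N·mm.
d³ = 16×623100/(π×312.1) = 10170 mm³.
d = 21.66 mm.

d = 21.7 mm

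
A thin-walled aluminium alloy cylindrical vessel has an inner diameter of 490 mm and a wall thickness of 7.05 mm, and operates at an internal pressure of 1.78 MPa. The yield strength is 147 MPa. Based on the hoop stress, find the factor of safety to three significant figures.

n = 2.38

σ_h = pD/(2t) = 1.78×490/(2×7.05) = 61.86 MPa.
n = 147/61.86 = 2.376.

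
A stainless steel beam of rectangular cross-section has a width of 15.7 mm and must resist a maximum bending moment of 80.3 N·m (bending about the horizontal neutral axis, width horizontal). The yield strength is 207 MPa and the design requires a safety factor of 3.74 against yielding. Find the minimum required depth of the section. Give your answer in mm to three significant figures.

h = 23.5 mm

σ_allow = 207/3.74 = 55.35 MPa.
For a rectangular section σ = 6M/(bh²), so h² = 6M/(b σ_allow) = 6×80300/(15.7×55.35) = 554.5 mm².
h = 23.55 mm.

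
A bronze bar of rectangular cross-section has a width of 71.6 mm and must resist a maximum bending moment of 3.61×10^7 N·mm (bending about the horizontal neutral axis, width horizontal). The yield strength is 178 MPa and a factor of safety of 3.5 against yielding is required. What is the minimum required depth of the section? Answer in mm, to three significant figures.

σ_allow = 178/3.5 = 50.86 MPa.
For a rectangular section σ = 6M/(bh²), so h² = 6M/(b σ_allow) = 6×3.6100×10^7/(71.6×50.86) = 59480 mm².
h = 243.9 mm.

h = 244 mm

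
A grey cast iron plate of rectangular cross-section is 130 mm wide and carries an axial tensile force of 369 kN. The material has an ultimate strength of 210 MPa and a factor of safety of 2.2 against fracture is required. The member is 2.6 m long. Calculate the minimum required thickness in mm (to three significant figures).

t = 29.7 mm

σ_allow = 210/2.2 = 95.45 MPa.
Required area A = F/σ_allow = 369000/95.45 = 3866 mm².
t = A/w = 3866/130 = 29.74 mm.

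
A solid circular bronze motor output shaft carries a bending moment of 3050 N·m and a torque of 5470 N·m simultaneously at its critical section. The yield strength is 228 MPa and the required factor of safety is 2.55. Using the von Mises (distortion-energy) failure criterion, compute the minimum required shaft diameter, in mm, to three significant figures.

d = 86.3 mm

σ_allow = σ_y/n = 228/2.55 = 89.41 MPa.
For a solid shaft σ_b = 32M/(πd³) and τ = 16T/(πd³), so the von Mises stress is σ' = (16/πd³)·√(4M²+3T²).
√(4M²+3T²) = √(4×(3.050×10^6)² + 3×(5.470×10^6)²) = 1.127×10^7 N·mm.
d³ = 16×1.127×10^7/(π×89.41) = 641800 mm³.
d = 86.26 mm.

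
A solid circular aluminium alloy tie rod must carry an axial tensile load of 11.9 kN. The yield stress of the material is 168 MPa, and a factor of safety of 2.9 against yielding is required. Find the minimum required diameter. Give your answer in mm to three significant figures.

Allowable stress σ_allow = 168/2.9 = 57.93 MPa.
Required area A = F/σ_allow = 11900/57.93 = 205.4 mm².
A = πd²/4 → d = √(4A/π) = 16.17 mm.

d = 16.2 mm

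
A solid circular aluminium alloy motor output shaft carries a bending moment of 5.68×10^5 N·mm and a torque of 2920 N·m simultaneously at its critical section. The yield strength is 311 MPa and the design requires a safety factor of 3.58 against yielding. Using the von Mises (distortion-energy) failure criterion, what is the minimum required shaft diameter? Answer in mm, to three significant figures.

d = 67.2 mm

σ_allow = σ_y/n = 311/3.58 = 86.87 MPa.
For a solid shaft σ_b = 32M/(πd³) and τ = 16T/(πd³), so the von Mises stress is σ' = (16/πd³)·√(4M²+3T²).
√(4M²+3T²) = √(4×(568000)² + 3×(2.920×10^6)²) = 5.184×10^6 N·mm.
d³ = 16×5.184×10^6/(π×86.87) = 303900 mm³.
d = 67.23 mm.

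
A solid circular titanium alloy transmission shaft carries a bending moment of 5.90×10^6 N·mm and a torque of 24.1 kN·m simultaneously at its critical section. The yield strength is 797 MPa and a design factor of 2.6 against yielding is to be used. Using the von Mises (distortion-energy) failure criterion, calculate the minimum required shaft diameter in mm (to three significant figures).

σ_allow = σ_y/n = 797/2.6 = 306.5 MPa.
For a solid shaft σ_b = 32M/(πd³) and τ = 16T/(πd³), so the von Mises stress is σ' = (16/πd³)·√(4M²+3T²).
√(4M²+3T²) = √(4×(5.900×10^6)² + 3×(2.410×10^7)²) = 4.338×10^7 N·mm.
d³ = 16×4.338×10^7/(π×306.5) = 720700 mm³.
d = 89.66 mm.

d = 89.7 mm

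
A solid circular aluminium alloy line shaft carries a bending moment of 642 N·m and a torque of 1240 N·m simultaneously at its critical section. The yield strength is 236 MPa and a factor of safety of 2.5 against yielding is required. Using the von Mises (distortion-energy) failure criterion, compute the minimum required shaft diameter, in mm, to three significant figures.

d = 51.3 mm

σ_allow = σ_y/n = 236/2.5 = 94.40 MPa.
For a solid shaft σ_b = 32M/(πd³) and τ = 16T/(πd³), so the von Mises stress is σ' = (16/πd³)·√(4M²+3T²).
√(4M²+3T²) = √(4×(642000)² + 3×(1.240×10^6)²) = 2.502×10^6 N·mm.
d³ = 16×2.502×10^6/(π×94.40) = 135000 mm³.
d = 51.30 mm.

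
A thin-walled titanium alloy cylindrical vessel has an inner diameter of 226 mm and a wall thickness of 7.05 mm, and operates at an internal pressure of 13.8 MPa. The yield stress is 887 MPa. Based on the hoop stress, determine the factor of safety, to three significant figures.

σ_h = pD/(2t) = 13.8×226/(2×7.05) = 221.2 MPa.
n = 887/221.2 = 4.010.

n = 4.01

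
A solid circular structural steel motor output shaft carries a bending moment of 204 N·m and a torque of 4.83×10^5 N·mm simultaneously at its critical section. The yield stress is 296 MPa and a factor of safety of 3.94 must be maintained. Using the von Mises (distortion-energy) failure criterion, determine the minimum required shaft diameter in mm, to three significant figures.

σ_allow = σ_y/n = 296/3.94 = 75.13 MPa.
For a solid shaft σ_b = 32M/(πd³) and τ = 16T/(πd³), so the von Mises stress is σ' = (16/πd³)·√(4M²+3T²).
√(4M²+3T²) = √(4×(204000)² + 3×(483000)²) = 930800 N·mm.
d³ = 16×930800/(π×75.13) = 63100 mm³.
d = 39.81 mm.

d = 39.8 mm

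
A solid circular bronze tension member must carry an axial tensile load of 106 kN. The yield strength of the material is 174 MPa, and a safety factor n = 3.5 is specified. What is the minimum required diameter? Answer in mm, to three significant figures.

d = 52.1 mm

Allowable stress σ_allow = 174/3.5 = 49.71 MPa.
Required area A = F/σ_allow = 106000/49.71 = 2132 mm².
A = πd²/4 → d = √(4A/π) = 52.10 mm.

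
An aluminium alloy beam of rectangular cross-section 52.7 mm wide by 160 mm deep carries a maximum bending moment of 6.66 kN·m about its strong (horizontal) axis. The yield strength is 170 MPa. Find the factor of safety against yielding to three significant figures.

Section modulus S = bh²/6 = 52.7×160²/6 = 224900 mm³.
σ = M/S = 6660000/224900 = 29.62 MPa.
n = 170/29.62 = 5.739.

n = 5.74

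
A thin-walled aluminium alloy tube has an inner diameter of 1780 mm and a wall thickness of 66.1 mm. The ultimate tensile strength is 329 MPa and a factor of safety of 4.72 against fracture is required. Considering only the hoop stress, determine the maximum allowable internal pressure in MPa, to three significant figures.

p_allow = 5.18 MPa

σ_allow = 329/4.72 = 69.70 MPa.
σ_h = pD/(2t) → p_allow = 2σ_allow t/D = 2×69.70×66.1/1780 = 5.177 MPa.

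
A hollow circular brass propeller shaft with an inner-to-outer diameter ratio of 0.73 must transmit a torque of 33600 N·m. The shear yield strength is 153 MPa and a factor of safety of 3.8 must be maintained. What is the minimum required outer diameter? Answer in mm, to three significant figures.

d_o = 181 mm

τ_allow = 153/3.8 = 40.26 MPa.
For a hollow shaft τ = 16T/[πd_o³(1−k⁴)] with k = 0.73, so 1−k⁴ = 0.7160.
d_o³ = 16T/[π τ_allow (1−k⁴)] = 16×3.3600×10^7/(π×40.26×0.7160) = 5.936×10^6 mm³.
d_o = 181.1 mm.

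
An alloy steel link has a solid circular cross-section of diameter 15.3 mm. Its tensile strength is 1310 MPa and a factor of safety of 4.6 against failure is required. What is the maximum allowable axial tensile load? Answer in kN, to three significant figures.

F_allow = 52.4 kN

σ_allow = 1310/4.6 = 284.8 MPa.
A = πd²/4 = π×15.3²/4 = 183.9 mm².
F_allow = σ_allow × A = 284.8×183.9 = 52360 N.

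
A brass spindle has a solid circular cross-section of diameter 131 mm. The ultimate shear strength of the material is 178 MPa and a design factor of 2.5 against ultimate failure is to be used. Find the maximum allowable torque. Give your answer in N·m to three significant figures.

τ_allow = 178/2.5 = 71.20 MPa.
For a solid shaft T_allow = τ_allow·πd³/16; πd³/16 = π×131³/16 = 441400 mm³.
T_allow = 71.20×441400 = 3.143×10^7 N·mm = 31430 N·m.

T_allow = 31400 N·m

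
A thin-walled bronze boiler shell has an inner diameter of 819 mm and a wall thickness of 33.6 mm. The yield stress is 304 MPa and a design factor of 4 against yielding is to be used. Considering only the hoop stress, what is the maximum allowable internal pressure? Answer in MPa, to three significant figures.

σ_allow = 304/4 = 76.00 MPa.
σ_h = pD/(2t) → p_allow = 2σ_allow t/D = 2×76.00×33.6/819 = 6.236 MPa.

p_allow = 6.24 MPa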